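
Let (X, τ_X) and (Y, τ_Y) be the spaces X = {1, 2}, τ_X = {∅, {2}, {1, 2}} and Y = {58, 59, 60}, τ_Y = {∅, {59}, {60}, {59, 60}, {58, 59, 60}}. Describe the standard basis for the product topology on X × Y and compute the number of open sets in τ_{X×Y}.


Basis B = {∅ × ∅, {2} × {59}, {2} × {60}, {1, 2} × {59}, {1, 2} × {60}, {2} × {59, 60}, {2} × {58, 59, 60}, {1, 2} × {59, 60}, {1, 2} × {58, 59, 60}}; |τ_{X×Y}| = 14.

Enumerate products U × V with U ∈ τ_X, V ∈ τ_Y (deduplicated):
  ∅ × ∅ = {} (∅)
  {2} × {59} = {(2,59)}
  {2} × {60} = {(2,60)}
  {1, 2} × {59} = {(1,59), (2,59)}
  {1, 2} × {60} = {(1,60), (2,60)}
  {2} × {59, 60} = {(2,59), (2,60)}
  {2} × {58, 59, 60} = {(2,58), (2,59), (2,60)}
  {1, 2} × {59, 60} = {(1,59), (1,60), (2,59), (2,60)}
  {1, 2} × {58, 59, 60} = {(1,58), (1,59), (1,60), (2,58), (2,59), (2,60)}
These 9 distinct sets form the basis B.
Close under arbitrary unions to get τ_{X×Y}; counting gives |τ_{X×Y}| = 14.


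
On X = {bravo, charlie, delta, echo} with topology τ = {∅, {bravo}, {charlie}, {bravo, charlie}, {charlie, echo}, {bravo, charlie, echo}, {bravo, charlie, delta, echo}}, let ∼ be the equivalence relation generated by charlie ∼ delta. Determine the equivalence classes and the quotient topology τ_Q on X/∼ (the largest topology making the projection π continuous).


X/∼ = {[bravo], [charlie=delta], [echo]}; |τ_Q| = 3.

Equivalence classes: [bravo], [charlie=delta], [echo].
Quotient map π: X → X/∼ sends bravo ↦ [bravo], charlie ↦ [charlie=delta], delta ↦ [charlie=delta], echo ↦ [echo].
For each subset V ⊆ X/∼, compute π^{-1}(V) ⊆ X and check whether π^{-1}(V) ∈ τ. V is open in τ_Q iff π^{-1}(V) ∈ τ.
  V = {}: π^{-1}(V) = ∅ ∈ τ ✓.
  V = {[bravo]}: π^{-1}(V) = {bravo} ∈ τ ✓.
  V = {[charlie=delta]}: π^{-1}(V) = {charlie, delta} ∉ τ ✗.
  V = {[bravo], [charlie=delta]}: π^{-1}(V) = {bravo, charlie, delta} ∉ τ ✗.
  V = {[echo]}: π^{-1}(V) = {echo} ∉ τ ✗.
  V = {[bravo], [echo]}: π^{-1}(V) = {bravo, echo} ∉ τ ✗.
  V = {[charlie=delta], [echo]}: π^{-1}(V) = {charlie, delta, echo} ∉ τ ✗.
  V = {[bravo], [charlie=delta], [echo]}: π^{-1}(V) = {bravo, charlie, delta, echo} ∈ τ ✓.
Open sets in the quotient: τ_Q = {{}, {[bravo]}, {[bravo], [charlie=delta], [echo]}} (3 elements).


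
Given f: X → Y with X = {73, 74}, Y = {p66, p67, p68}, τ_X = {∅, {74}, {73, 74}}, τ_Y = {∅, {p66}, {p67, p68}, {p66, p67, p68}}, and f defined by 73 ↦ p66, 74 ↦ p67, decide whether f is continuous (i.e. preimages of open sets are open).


f is NOT continuous.

Compute f^{-1}(U) for each U ∈ τ_Y:
  U = ∅: f^{-1}(U) = ∅ ∈ τ_X ✓.
  U = {p66}: f^{-1}(U) = {73} ∉ τ_X ✗.
  U = {p67, p68}: f^{-1}(U) = {74} ∈ τ_X ✓.
  U = {p66, p67, p68}: f^{-1}(U) = {73, 74} ∈ τ_X ✓.
Found U = {p66} with f^{-1}(U) = {73} not in τ_X. Therefore f is NOT continuous.


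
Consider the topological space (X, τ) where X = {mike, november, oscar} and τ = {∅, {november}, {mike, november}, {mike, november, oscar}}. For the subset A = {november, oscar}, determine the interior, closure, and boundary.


int(A) = {november}, cl(A) = {mike, november, oscar}, ∂A = {mike, oscar}.

Closed sets in (X, τ) are complements of opens:
  closed(X, τ) = {∅, {oscar}, {mike, oscar}, {mike, november, oscar}}.
int(A) = ⋃ {U ∈ τ : U ⊆ A}. Opens contained in A: ∅, {november}.
Taking the union of these: int(A) = {november}.
cl(A) = ⋂ {C closed : A ⊆ C}. Closed sets containing A: {mike, november, oscar}.
Intersecting these: cl(A) = {mike, november, oscar}.
∂A = cl(A) ∖ int(A) = {mike, november, oscar} ∖ {november} = {mike, oscar}.


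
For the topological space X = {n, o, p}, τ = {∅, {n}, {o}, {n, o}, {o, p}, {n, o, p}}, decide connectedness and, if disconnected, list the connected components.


(X, τ) is disconnected; components = [{n}, {o, p}].

Find clopen sets (U ∈ τ with X ∖ U ∈ τ):
  U = ∅, X ∖ U = {n, o, p} — both open, so U is clopen.
  U = {n}, X ∖ U = {o, p} — both open, so U is clopen.
  U = {o, p}, X ∖ U = {n} — both open, so U is clopen.
  U = {n, o, p}, X ∖ U = ∅ — both open, so U is clopen.
Nontrivial clopen(s) exist: e.g. {n}. So (X, τ) is disconnected.
Compute connected components by grouping points that agree on all clopens:
  component: {n}
  component: {o, p}


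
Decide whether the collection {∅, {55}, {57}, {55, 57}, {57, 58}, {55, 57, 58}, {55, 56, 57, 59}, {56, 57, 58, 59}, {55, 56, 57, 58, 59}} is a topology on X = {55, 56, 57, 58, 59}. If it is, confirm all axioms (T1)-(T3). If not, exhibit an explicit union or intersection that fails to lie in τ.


τ is NOT a topology on X.

Axiom (T1): ∅ ∈ τ? Yes; X ∈ τ? Yes.
Axiom (T2/T3): check pairwise unions and intersections of members of τ.
Counterexample for (T3): {55, 56, 57, 59} ∩ {56, 57, 58, 59} = {56, 57, 59} ∉ τ. Therefore τ is NOT a topology.


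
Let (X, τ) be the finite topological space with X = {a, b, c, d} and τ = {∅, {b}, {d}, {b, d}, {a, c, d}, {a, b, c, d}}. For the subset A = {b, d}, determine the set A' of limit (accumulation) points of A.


A' = {a, c}

For each x ∈ X, list the open sets U ∈ τ with x ∈ U, then check whether U ∩ (A ∖ {x}) ≠ ∅ for every such U.
  x = a: opens ∋ x are {a, c, d}, {a, b, c, d}; each meets A ∖ {a}, so x IS a limit point.
  x = b: open {b} ∋ x has {b} ∩ (A ∖ {b}) = ∅, so x is NOT a limit point.
  x = c: opens ∋ x are {a, c, d}, {a, b, c, d}; each meets A ∖ {c}, so x IS a limit point.
  x = d: open {d} ∋ x has {d} ∩ (A ∖ {d}) = ∅, so x is NOT a limit point.
Collecting: A' = {a, c}.


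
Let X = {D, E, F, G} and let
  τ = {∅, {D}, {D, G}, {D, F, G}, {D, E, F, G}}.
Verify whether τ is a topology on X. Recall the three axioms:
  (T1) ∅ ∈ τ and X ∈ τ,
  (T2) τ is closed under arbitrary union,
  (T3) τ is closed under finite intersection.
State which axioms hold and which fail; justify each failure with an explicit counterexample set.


τ IS a topology on X.

Axiom (T1): ∅ ∈ τ? Yes; X ∈ τ? Yes.
Axiom (T2/T3): check pairwise unions and intersections of members of τ.
All pairwise intersections and unions checked — each lies in τ. Therefore τ satisfies (T1), (T2), (T3): it IS a topology on X.


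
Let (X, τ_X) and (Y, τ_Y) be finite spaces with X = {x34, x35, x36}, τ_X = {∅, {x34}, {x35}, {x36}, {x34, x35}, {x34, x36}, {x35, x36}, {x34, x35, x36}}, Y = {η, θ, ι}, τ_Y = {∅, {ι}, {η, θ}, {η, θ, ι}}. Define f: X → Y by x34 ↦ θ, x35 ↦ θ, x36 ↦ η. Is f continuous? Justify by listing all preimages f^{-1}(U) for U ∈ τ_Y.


f IS continuous.

Compute f^{-1}(U) for each U ∈ τ_Y:
  U = ∅: f^{-1}(U) = ∅ ∈ τ_X ✓.
  U = {ι}: f^{-1}(U) = ∅ ∈ τ_X ✓.
  U = {η, θ}: f^{-1}(U) = {x34, x35, x36} ∈ τ_X ✓.
  U = {η, θ, ι}: f^{-1}(U) = {x34, x35, x36} ∈ τ_X ✓.
Every preimage lies in τ_X, so f IS continuous.


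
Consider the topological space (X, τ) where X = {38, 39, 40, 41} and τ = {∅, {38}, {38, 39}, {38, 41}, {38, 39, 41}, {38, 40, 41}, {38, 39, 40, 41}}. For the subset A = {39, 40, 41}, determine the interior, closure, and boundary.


int(A) = ∅, cl(A) = {39, 40, 41}, ∂A = {39, 40, 41}.

Closed sets in (X, τ) are complements of opens:
  closed(X, τ) = {∅, {39}, {40}, {39, 40}, {40, 41}, {39, 40, 41}, {38, 39, 40, 41}}.
int(A) = ⋃ {U ∈ τ : U ⊆ A}. Opens contained in A: ∅.
Taking the union of these: int(A) = ∅.
cl(A) = ⋂ {C closed : A ⊆ C}. Closed sets containing A: {39, 40, 41}, {38, 39, 40, 41}.
Intersecting these: cl(A) = {39, 40, 41}.
∂A = cl(A) ∖ int(A) = {39, 40, 41} ∖ ∅ = {39, 40, 41}.


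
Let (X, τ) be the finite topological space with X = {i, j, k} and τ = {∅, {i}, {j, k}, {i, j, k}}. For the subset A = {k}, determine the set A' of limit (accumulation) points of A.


A' = {j}

For each x ∈ X, list the open sets U ∈ τ with x ∈ U, then check whether U ∩ (A ∖ {x}) ≠ ∅ for every such U.
  x = i: open {i} ∋ x has {i} ∩ (A ∖ {i}) = ∅, so x is NOT a limit point.
  x = j: opens ∋ x are {j, k}, {i, j, k}; each meets A ∖ {j}, so x IS a limit point.
  x = k: open {j, k} ∋ x has {j, k} ∩ (A ∖ {k}) = ∅, so x is NOT a limit point.
Collecting: A' = {j}.


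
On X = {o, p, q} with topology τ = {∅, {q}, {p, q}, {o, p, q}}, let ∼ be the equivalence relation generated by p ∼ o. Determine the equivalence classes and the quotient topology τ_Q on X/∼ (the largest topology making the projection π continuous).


X/∼ = {[o=p], [q]}; |τ_Q| = 3.

Equivalence classes: [o=p], [q].
Quotient map π: X → X/∼ sends o ↦ [o=p], p ↦ [o=p], q ↦ [q].
For each subset V ⊆ X/∼, compute π^{-1}(V) ⊆ X and check whether π^{-1}(V) ∈ τ. V is open in τ_Q iff π^{-1}(V) ∈ τ.
  V = {}: π^{-1}(V) = ∅ ∈ τ ✓.
  V = {[o=p]}: π^{-1}(V) = {o, p} ∉ τ ✗.
  V = {[q]}: π^{-1}(V) = {q} ∈ τ ✓.
  V = {[o=p], [q]}: π^{-1}(V) = {o, p, q} ∈ τ ✓.
Open sets in the quotient: τ_Q = {{}, {[q]}, {[o=p], [q]}} (3 elements).


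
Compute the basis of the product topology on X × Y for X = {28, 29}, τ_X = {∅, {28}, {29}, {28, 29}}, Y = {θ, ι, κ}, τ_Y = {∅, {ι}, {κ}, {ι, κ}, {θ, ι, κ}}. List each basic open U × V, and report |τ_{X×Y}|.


Basis B = {∅ × ∅, {28} × {ι}, {28} × {κ}, {29} × {ι}, {29} × {κ}, {28} × {ι, κ}, {28, 29} × {ι}, {28, 29} × {κ}, {29} × {ι, κ}, {28} × {θ, ι, κ}, {29} × {θ, ι, κ}, {28, 29} × {ι, κ}, {28, 29} × {θ, ι, κ}}; |τ_{X×Y}| = 25.

Enumerate products U × V with U ∈ τ_X, V ∈ τ_Y (deduplicated):
  ∅ × ∅ = {} (∅)
  {28} × {ι} = {(28,ι)}
  {28} × {κ} = {(28,κ)}
  {29} × {ι} = {(29,ι)}
  {29} × {κ} = {(29,κ)}
  {28} × {ι, κ} = {(28,ι), (28,κ)}
  {28, 29} × {ι} = {(28,ι), (29,ι)}
  {28, 29} × {κ} = {(28,κ), (29,κ)}
  {29} × {ι, κ} = {(29,ι), (29,κ)}
  {28} × {θ, ι, κ} = {(28,θ), (28,ι), (28,κ)}
  {29} × {θ, ι, κ} = {(29,θ), (29,ι), (29,κ)}
  {28, 29} × {ι, κ} = {(28,ι), (28,κ), (29,ι), (29,κ)}
  {28, 29} × {θ, ι, κ} = {(28,θ), (28,ι), (28,κ), (29,θ), (29,ι), (29,κ)}
These 13 distinct sets form the basis B.
Close under arbitrary unions to get τ_{X×Y}; counting gives |τ_{X×Y}| = 25.


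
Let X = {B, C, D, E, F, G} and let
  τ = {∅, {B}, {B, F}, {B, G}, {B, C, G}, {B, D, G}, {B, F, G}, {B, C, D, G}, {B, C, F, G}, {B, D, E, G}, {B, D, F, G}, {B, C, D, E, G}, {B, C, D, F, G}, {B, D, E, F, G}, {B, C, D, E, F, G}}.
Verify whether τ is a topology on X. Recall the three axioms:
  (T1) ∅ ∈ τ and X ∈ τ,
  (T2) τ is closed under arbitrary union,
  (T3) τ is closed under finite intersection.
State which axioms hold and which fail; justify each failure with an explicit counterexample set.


τ IS a topology on X.

Axiom (T1): ∅ ∈ τ? Yes; X ∈ τ? Yes.
Axiom (T2/T3): check pairwise unions and intersections of members of τ.
All pairwise intersections and unions checked — each lies in τ. Therefore τ satisfies (T1), (T2), (T3): it IS a topology on X.


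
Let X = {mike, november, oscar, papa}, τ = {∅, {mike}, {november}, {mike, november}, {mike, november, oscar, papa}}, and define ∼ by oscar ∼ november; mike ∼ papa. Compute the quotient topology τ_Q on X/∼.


X/∼ = {[mike=papa], [november=oscar]}; |τ_Q| = 2.

Equivalence classes: [mike=papa], [november=oscar].
Quotient map π: X → X/∼ sends mike ↦ [mike=papa], november ↦ [november=oscar], oscar ↦ [november=oscar], papa ↦ [mike=papa].
For each subset V ⊆ X/∼, compute π^{-1}(V) ⊆ X and check whether π^{-1}(V) ∈ τ. V is open in τ_Q iff π^{-1}(V) ∈ τ.
  V = {}: π^{-1}(V) = ∅ ∈ τ ✓.
  V = {[mike=papa]}: π^{-1}(V) = {mike, papa} ∉ τ ✗.
  V = {[november=oscar]}: π^{-1}(V) = {november, oscar} ∉ τ ✗.
  V = {[mike=papa], [november=oscar]}: π^{-1}(V) = {mike, november, oscar, papa} ∈ τ ✓.
Open sets in the quotient: τ_Q = {{}, {[mike=papa], [november=oscar]}} (2 elements).


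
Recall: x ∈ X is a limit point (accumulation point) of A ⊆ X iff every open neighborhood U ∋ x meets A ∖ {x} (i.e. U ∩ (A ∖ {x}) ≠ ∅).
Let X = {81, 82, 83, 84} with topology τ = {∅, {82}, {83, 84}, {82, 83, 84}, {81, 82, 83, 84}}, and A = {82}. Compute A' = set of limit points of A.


A' = {81}

For each x ∈ X, list the open sets U ∈ τ with x ∈ U, then check whether U ∩ (A ∖ {x}) ≠ ∅ for every such U.
  x = 81: opens ∋ x are {81, 82, 83, 84}; each meets A ∖ {81}, so x IS a limit point.
  x = 82: open {82} ∋ x has {82} ∩ (A ∖ {82}) = ∅, so x is NOT a limit point.
  x = 83: open {83, 84} ∋ x has {83, 84} ∩ (A ∖ {83}) = ∅, so x is NOT a limit point.
  x = 84: open {83, 84} ∋ x has {83, 84} ∩ (A ∖ {84}) = ∅, so x is NOT a limit point.
Collecting: A' = {81}.


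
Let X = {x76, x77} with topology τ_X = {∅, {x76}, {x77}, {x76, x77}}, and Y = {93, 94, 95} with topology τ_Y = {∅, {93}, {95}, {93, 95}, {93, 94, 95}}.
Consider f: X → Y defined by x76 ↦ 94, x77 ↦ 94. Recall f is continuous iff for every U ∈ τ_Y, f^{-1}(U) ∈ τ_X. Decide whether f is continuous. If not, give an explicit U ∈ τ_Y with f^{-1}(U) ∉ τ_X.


f IS continuous.

Compute f^{-1}(U) for each U ∈ τ_Y:
  U = ∅: f^{-1}(U) = ∅ ∈ τ_X ✓.
  U = {93}: f^{-1}(U) = ∅ ∈ τ_X ✓.
  U = {95}: f^{-1}(U) = ∅ ∈ τ_X ✓.
  U = {93, 95}: f^{-1}(U) = ∅ ∈ τ_X ✓.
  U = {93, 94, 95}: f^{-1}(U) = {x76, x77} ∈ τ_X ✓.
Every preimage lies in τ_X, so f IS continuous.


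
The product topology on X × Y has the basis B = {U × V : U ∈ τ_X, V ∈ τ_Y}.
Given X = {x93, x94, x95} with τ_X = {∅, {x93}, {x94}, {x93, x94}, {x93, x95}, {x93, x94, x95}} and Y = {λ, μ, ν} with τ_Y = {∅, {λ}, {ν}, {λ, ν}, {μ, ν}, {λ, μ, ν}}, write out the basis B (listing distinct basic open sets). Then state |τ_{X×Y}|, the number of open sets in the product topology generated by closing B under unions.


Basis B = {∅ × ∅, {x93} × {λ}, {x93} × {ν}, {x94} × {λ}, {x94} × {ν}, {x93} × {λ, ν}, {x93, x94} × {λ}, {x93, x95} × {λ}, {x93} × {μ, ν}, {x93, x94} × {ν}, {x93, x95} × {ν}, {x94} × {λ, ν}, {x94} × {μ, ν}, {x93} × {λ, μ, ν}, {x93, x94, x95} × {λ}, {x93, x94, x95} × {ν}, {x94} × {λ, μ, ν}, {x93, x94} × {λ, ν}, {x93, x95} × {λ, ν}, {x93, x94} × {μ, ν}, {x93, x95} × {μ, ν}, {x93, x94} × {λ, μ, ν}, {x93, x95} × {λ, μ, ν}, {x93, x94, x95} × {λ, ν}, {x93, x94, x95} × {μ, ν}, {x93, x94, x95} × {λ, μ, ν}}; |τ_{X×Y}| = 108.

Enumerate products U × V with U ∈ τ_X, V ∈ τ_Y (deduplicated):
  ∅ × ∅ = {} (∅)
  {x93} × {λ} = {(x93,λ)}
  {x93} × {ν} = {(x93,ν)}
  {x94} × {λ} = {(x94,λ)}
  {x94} × {ν} = {(x94,ν)}
  {x93} × {λ, ν} = {(x93,λ), (x93,ν)}
  {x93, x94} × {λ} = {(x93,λ), (x94,λ)}
  {x93, x95} × {λ} = {(x93,λ), (x95,λ)}
  {x93} × {μ, ν} = {(x93,μ), (x93,ν)}
  {x93, x94} × {ν} = {(x93,ν), (x94,ν)}
  {x93, x95} × {ν} = {(x93,ν), (x95,ν)}
  {x94} × {λ, ν} = {(x94,λ), (x94,ν)}
  {x94} × {μ, ν} = {(x94,μ), (x94,ν)}
  {x93} × {λ, μ, ν} = {(x93,λ), (x93,μ), (x93,ν)}
  {x93, x94, x95} × {λ} = {(x93,λ), (x94,λ), (x95,λ)}
  {x93, x94, x95} × {ν} = {(x93,ν), (x94,ν), (x95,ν)}
  {x94} × {λ, μ, ν} = {(x94,λ), (x94,μ), (x94,ν)}
  {x93, x94} × {λ, ν} = {(x93,λ), (x93,ν), (x94,λ), (x94,ν)}
  {x93, x95} × {λ, ν} = {(x93,λ), (x93,ν), (x95,λ), (x95,ν)}
  {x93, x94} × {μ, ν} = {(x93,μ), (x93,ν), (x94,μ), (x94,ν)}
  {x93, x95} × {μ, ν} = {(x93,μ), (x93,ν), (x95,μ), (x95,ν)}
  {x93, x94} × {λ, μ, ν} = {(x93,λ), (x93,μ), (x93,ν), (x94,λ), (x94,μ), (x94,ν)}
  {x93, x95} × {λ, μ, ν} = {(x93,λ), (x93,μ), (x93,ν), (x95,λ), (x95,μ), (x95,ν)}
  {x93, x94, x95} × {λ, ν} = {(x93,λ), (x93,ν), (x94,λ), (x94,ν), (x95,λ), (x95,ν)}
  {x93, x94, x95} × {μ, ν} = {(x93,μ), (x93,ν), (x94,μ), (x94,ν), (x95,μ), (x95,ν)}
  {x93, x94, x95} × {λ, μ, ν} = {(x93,λ), (x93,μ), (x93,ν), (x94,λ), (x94,μ), (x94,ν), (x95,λ), (x95,μ), (x95,ν)}
These 26 distinct sets form the basis B.
Close under arbitrary unions to get τ_{X×Y}; counting gives |τ_{X×Y}| = 108.


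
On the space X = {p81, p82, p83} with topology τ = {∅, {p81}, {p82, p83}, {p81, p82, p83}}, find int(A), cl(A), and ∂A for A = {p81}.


int(A) = {p81}, cl(A) = {p81}, ∂A = ∅.

Closed sets in (X, τ) are complements of opens:
  closed(X, τ) = {∅, {p81}, {p82, p83}, {p81, p82, p83}}.
int(A) = ⋃ {U ∈ τ : U ⊆ A}. Opens contained in A: ∅, {p81}.
Taking the union of these: int(A) = {p81}.
cl(A) = ⋂ {C closed : A ⊆ C}. Closed sets containing A: {p81}, {p81, p82, p83}.
Intersecting these: cl(A) = {p81}.
∂A = cl(A) ∖ int(A) = {p81} ∖ {p81} = ∅.


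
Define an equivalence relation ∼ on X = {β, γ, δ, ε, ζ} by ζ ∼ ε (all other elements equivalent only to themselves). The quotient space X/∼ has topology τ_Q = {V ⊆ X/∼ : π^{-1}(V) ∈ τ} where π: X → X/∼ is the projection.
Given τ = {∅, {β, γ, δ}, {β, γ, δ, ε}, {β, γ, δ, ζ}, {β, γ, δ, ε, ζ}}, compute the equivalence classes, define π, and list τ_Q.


X/∼ = {[β], [γ], [δ], [ε=ζ]}; |τ_Q| = 3.

Equivalence classes: [β], [γ], [δ], [ε=ζ].
Quotient map π: X → X/∼ sends β ↦ [β], γ ↦ [γ], δ ↦ [δ], ε ↦ [ε=ζ], ζ ↦ [ε=ζ].
For each subset V ⊆ X/∼, compute π^{-1}(V) ⊆ X and check whether π^{-1}(V) ∈ τ. V is open in τ_Q iff π^{-1}(V) ∈ τ.
  V = {}: π^{-1}(V) = ∅ ∈ τ ✓.
  V = {[β]}: π^{-1}(V) = {β} ∉ τ ✗.
  V = {[γ]}: π^{-1}(V) = {γ} ∉ τ ✗.
  V = {[β], [γ]}: π^{-1}(V) = {β, γ} ∉ τ ✗.
  V = {[δ]}: π^{-1}(V) = {δ} ∉ τ ✗.
  V = {[β], [δ]}: π^{-1}(V) = {β, δ} ∉ τ ✗.
  V = {[γ], [δ]}: π^{-1}(V) = {γ, δ} ∉ τ ✗.
  V = {[β], [γ], [δ]}: π^{-1}(V) = {β, γ, δ} ∈ τ ✓.
  V = {[ε=ζ]}: π^{-1}(V) = {ε, ζ} ∉ τ ✗.
  V = {[β], [ε=ζ]}: π^{-1}(V) = {β, ε, ζ} ∉ τ ✗.
  V = {[γ], [ε=ζ]}: π^{-1}(V) = {γ, ε, ζ} ∉ τ ✗.
  V = {[β], [γ], [ε=ζ]}: π^{-1}(V) = {β, γ, ε, ζ} ∉ τ ✗.
  V = {[δ], [ε=ζ]}: π^{-1}(V) = {δ, ε, ζ} ∉ τ ✗.
  V = {[β], [δ], [ε=ζ]}: π^{-1}(V) = {β, δ, ε, ζ} ∉ τ ✗.
  V = {[γ], [δ], [ε=ζ]}: π^{-1}(V) = {γ, δ, ε, ζ} ∉ τ ✗.
  V = {[β], [γ], [δ], [ε=ζ]}: π^{-1}(V) = {β, γ, δ, ε, ζ} ∈ τ ✓.
Open sets in the quotient: τ_Q = {{}, {[β], [γ], [δ]}, {[β], [γ], [δ], [ε=ζ]}} (3 elements).


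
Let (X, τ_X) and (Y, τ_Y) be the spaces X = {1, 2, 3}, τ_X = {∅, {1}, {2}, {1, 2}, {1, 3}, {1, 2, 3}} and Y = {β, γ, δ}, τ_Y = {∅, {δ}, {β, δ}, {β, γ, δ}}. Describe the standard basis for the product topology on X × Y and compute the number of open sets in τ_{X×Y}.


Basis B = {∅ × ∅, {1} × {δ}, {2} × {δ}, {1} × {β, δ}, {1, 2} × {δ}, {1, 3} × {δ}, {2} × {β, δ}, {1} × {β, γ, δ}, {1, 2, 3} × {δ}, {2} × {β, γ, δ}, {1, 2} × {β, δ}, {1, 3} × {β, δ}, {1, 2} × {β, γ, δ}, {1, 3} × {β, γ, δ}, {1, 2, 3} × {β, δ}, {1, 2, 3} × {β, γ, δ}}; |τ_{X×Y}| = 40.

Enumerate products U × V with U ∈ τ_X, V ∈ τ_Y (deduplicated):
  ∅ × ∅ = {} (∅)
  {1} × {δ} = {(1,δ)}
  {2} × {δ} = {(2,δ)}
  {1} × {β, δ} = {(1,β), (1,δ)}
  {1, 2} × {δ} = {(1,δ), (2,δ)}
  {1, 3} × {δ} = {(1,δ), (3,δ)}
  {2} × {β, δ} = {(2,β), (2,δ)}
  {1} × {β, γ, δ} = {(1,β), (1,γ), (1,δ)}
  {1, 2, 3} × {δ} = {(1,δ), (2,δ), (3,δ)}
  {2} × {β, γ, δ} = {(2,β), (2,γ), (2,δ)}
  {1, 2} × {β, δ} = {(1,β), (1,δ), (2,β), (2,δ)}
  {1, 3} × {β, δ} = {(1,β), (1,δ), (3,β), (3,δ)}
  {1, 2} × {β, γ, δ} = {(1,β), (1,γ), (1,δ), (2,β), (2,γ), (2,δ)}
  {1, 3} × {β, γ, δ} = {(1,β), (1,γ), (1,δ), (3,β), (3,γ), (3,δ)}
  {1, 2, 3} × {β, δ} = {(1,β), (1,δ), (2,β), (2,δ), (3,β), (3,δ)}
  {1, 2, 3} × {β, γ, δ} = {(1,β), (1,γ), (1,δ), (2,β), (2,γ), (2,δ), (3,β), (3,γ), (3,δ)}
These 16 distinct sets form the basis B.
Close under arbitrary unions to get τ_{X×Y}; counting gives |τ_{X×Y}| = 40.


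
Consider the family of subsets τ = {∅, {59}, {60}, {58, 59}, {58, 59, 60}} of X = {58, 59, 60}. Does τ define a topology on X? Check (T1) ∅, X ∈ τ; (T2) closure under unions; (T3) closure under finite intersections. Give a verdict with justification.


τ is NOT a topology on X.

Axiom (T1): ∅ ∈ τ? Yes; X ∈ τ? Yes.
Axiom (T2/T3): check pairwise unions and intersections of members of τ.
Counterexample for (T2): {59} ∪ {60} = {59, 60} ∉ τ. Therefore τ is NOT a topology.


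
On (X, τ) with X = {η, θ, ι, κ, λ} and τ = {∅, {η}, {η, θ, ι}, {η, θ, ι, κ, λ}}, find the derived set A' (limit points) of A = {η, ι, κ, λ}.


A' = {θ, ι, κ, λ}

For each x ∈ X, list the open sets U ∈ τ with x ∈ U, then check whether U ∩ (A ∖ {x}) ≠ ∅ for every such U.
  x = η: open {η} ∋ x has {η} ∩ (A ∖ {η}) = ∅, so x is NOT a limit point.
  x = θ: opens ∋ x are {η, θ, ι}, {η, θ, ι, κ, λ}; each meets A ∖ {θ}, so x IS a limit point.
  x = ι: opens ∋ x are {η, θ, ι}, {η, θ, ι, κ, λ}; each meets A ∖ {ι}, so x IS a limit point.
  x = κ: opens ∋ x are {η, θ, ι, κ, λ}; each meets A ∖ {κ}, so x IS a limit point.
  x = λ: opens ∋ x are {η, θ, ι, κ, λ}; each meets A ∖ {λ}, so x IS a limit point.
Collecting: A' = {θ, ι, κ, λ}.


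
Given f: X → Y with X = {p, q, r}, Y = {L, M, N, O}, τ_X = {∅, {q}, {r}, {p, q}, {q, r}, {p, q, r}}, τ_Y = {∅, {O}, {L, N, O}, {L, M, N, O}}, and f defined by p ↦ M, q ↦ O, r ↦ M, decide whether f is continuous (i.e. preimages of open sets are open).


f IS continuous.

Compute f^{-1}(U) for each U ∈ τ_Y:
  U = ∅: f^{-1}(U) = ∅ ∈ τ_X ✓.
  U = {O}: f^{-1}(U) = {q} ∈ τ_X ✓.
  U = {L, N, O}: f^{-1}(U) = {q} ∈ τ_X ✓.
  U = {L, M, N, O}: f^{-1}(U) = {p, q, r} ∈ τ_X ✓.
Every preimage lies in τ_X, so f IS continuous.


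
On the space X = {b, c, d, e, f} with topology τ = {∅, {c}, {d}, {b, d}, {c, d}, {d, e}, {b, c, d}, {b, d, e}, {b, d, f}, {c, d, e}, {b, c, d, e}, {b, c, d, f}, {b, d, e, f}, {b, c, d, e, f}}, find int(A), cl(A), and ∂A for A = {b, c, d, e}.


int(A) = {b, c, d, e}, cl(A) = {b, c, d, e, f}, ∂A = {f}.

Closed sets in (X, τ) are complements of opens:
  closed(X, τ) = {∅, {c}, {e}, {f}, {b, f}, {c, e}, {c, f}, {e, f}, {b, c, f}, {b, e, f}, {c, e, f}, {b, c, e, f}, {b, d, e, f}, {b, c, d, e, f}}.
int(A) = ⋃ {U ∈ τ : U ⊆ A}. Opens contained in A: ∅, {c}, {d}, {b, d}, {c, d}, {d, e}, {b, c, d}, {b, d, e}, {c, d, e}, {b, c, d, e}.
Taking the union of these: int(A) = {b, c, d, e}.
cl(A) = ⋂ {C closed : A ⊆ C}. Closed sets containing A: {b, c, d, e, f}.
Intersecting these: cl(A) = {b, c, d, e, f}.
∂A = cl(A) ∖ int(A) = {b, c, d, e, f} ∖ {b, c, d, e} = {f}.


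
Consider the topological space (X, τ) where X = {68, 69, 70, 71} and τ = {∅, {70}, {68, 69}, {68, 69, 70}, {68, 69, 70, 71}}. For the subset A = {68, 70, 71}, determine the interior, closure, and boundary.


int(A) = {70}, cl(A) = {68, 69, 70, 71}, ∂A = {68, 69, 71}.

Closed sets in (X, τ) are complements of opens:
  closed(X, τ) = {∅, {71}, {70, 71}, {68, 69, 71}, {68, 69, 70, 71}}.
int(A) = ⋃ {U ∈ τ : U ⊆ A}. Opens contained in A: ∅, {70}.
Taking the union of these: int(A) = {70}.
cl(A) = ⋂ {C closed : A ⊆ C}. Closed sets containing A: {68, 69, 70, 71}.
Intersecting these: cl(A) = {68, 69, 70, 71}.
∂A = cl(A) ∖ int(A) = {68, 69, 70, 71} ∖ {70} = {68, 69, 71}.


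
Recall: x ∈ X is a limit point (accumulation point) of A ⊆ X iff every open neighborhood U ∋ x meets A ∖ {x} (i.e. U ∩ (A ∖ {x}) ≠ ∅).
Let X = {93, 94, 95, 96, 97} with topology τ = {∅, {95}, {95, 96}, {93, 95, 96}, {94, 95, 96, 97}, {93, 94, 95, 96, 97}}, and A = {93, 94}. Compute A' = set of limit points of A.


A' = {97}

For each x ∈ X, list the open sets U ∈ τ with x ∈ U, then check whether U ∩ (A ∖ {x}) ≠ ∅ for every such U.
  x = 93: open {93, 95, 96} ∋ x has {93, 95, 96} ∩ (A ∖ {93}) = ∅, so x is NOT a limit point.
  x = 94: open {94, 95, 96, 97} ∋ x has {94, 95, 96, 97} ∩ (A ∖ {94}) = ∅, so x is NOT a limit point.
  x = 95: open {95} ∋ x has {95} ∩ (A ∖ {95}) = ∅, so x is NOT a limit point.
  x = 96: open {95, 96} ∋ x has {95, 96} ∩ (A ∖ {96}) = ∅, so x is NOT a limit point.
  x = 97: opens ∋ x are {94, 95, 96, 97}, {93, 94, 95, 96, 97}; each meets A ∖ {97}, so x IS a limit point.
Collecting: A' = {97}.


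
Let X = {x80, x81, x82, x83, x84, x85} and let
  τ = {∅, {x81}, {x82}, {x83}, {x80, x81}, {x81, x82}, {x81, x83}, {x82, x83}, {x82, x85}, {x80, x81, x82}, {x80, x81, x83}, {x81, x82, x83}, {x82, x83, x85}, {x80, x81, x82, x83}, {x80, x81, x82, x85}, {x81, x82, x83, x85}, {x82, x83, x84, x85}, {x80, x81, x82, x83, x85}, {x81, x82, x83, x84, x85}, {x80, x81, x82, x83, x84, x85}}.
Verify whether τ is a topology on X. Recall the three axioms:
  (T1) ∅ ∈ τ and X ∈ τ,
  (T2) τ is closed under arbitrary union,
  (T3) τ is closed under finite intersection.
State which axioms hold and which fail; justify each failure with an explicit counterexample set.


τ is NOT a topology on X.

Axiom (T1): ∅ ∈ τ? Yes; X ∈ τ? Yes.
Axiom (T2/T3): check pairwise unions and intersections of members of τ.
Counterexample for (T2): {x81} ∪ {x82, x85} = {x81, x82, x85} ∉ τ. Therefore τ is NOT a topology.


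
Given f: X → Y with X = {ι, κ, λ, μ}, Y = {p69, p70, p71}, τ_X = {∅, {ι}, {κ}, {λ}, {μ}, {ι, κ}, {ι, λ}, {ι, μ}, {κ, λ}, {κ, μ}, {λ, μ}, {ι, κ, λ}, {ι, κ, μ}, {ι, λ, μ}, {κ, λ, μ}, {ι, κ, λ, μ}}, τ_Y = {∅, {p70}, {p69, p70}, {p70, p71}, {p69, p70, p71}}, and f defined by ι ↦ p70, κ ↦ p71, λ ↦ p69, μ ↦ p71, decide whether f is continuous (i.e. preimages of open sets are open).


f IS continuous.

Compute f^{-1}(U) for each U ∈ τ_Y:
  U = ∅: f^{-1}(U) = ∅ ∈ τ_X ✓.
  U = {p70}: f^{-1}(U) = {ι} ∈ τ_X ✓.
  U = {p69, p70}: f^{-1}(U) = {ι, λ} ∈ τ_X ✓.
  U = {p70, p71}: f^{-1}(U) = {ι, κ, μ} ∈ τ_X ✓.
  U = {p69, p70, p71}: f^{-1}(U) = {ι, κ, λ, μ} ∈ τ_X ✓.
Every preimage lies in τ_X, so f IS continuous.


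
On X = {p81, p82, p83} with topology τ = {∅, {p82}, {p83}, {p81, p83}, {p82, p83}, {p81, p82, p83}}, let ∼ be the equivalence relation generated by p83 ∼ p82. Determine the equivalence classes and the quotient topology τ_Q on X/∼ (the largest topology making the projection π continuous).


X/∼ = {[p81], [p82=p83]}; |τ_Q| = 3.

Equivalence classes: [p81], [p82=p83].
Quotient map π: X → X/∼ sends p81 ↦ [p81], p82 ↦ [p82=p83], p83 ↦ [p82=p83].
For each subset V ⊆ X/∼, compute π^{-1}(V) ⊆ X and check whether π^{-1}(V) ∈ τ. V is open in τ_Q iff π^{-1}(V) ∈ τ.
  V = {}: π^{-1}(V) = ∅ ∈ τ ✓.
  V = {[p81]}: π^{-1}(V) = {p81} ∉ τ ✗.
  V = {[p82=p83]}: π^{-1}(V) = {p82, p83} ∈ τ ✓.
  V = {[p81], [p82=p83]}: π^{-1}(V) = {p81, p82, p83} ∈ τ ✓.
Open sets in the quotient: τ_Q = {{}, {[p82=p83]}, {[p81], [p82=p83]}} (3 elements).


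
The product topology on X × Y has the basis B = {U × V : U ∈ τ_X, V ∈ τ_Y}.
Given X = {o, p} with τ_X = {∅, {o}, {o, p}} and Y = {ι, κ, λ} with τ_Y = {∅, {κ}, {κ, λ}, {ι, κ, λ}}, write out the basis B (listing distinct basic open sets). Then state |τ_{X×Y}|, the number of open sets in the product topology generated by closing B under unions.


Basis B = {∅ × ∅, {o} × {κ}, {o} × {κ, λ}, {o, p} × {κ}, {o} × {ι, κ, λ}, {o, p} × {κ, λ}, {o, p} × {ι, κ, λ}}; |τ_{X×Y}| = 10.

Enumerate products U × V with U ∈ τ_X, V ∈ τ_Y (deduplicated):
  ∅ × ∅ = {} (∅)
  {o} × {κ} = {(o,κ)}
  {o} × {κ, λ} = {(o,κ), (o,λ)}
  {o, p} × {κ} = {(o,κ), (p,κ)}
  {o} × {ι, κ, λ} = {(o,ι), (o,κ), (o,λ)}
  {o, p} × {κ, λ} = {(o,κ), (o,λ), (p,κ), (p,λ)}
  {o, p} × {ι, κ, λ} = {(o,ι), (o,κ), (o,λ), (p,ι), (p,κ), (p,λ)}
These 7 distinct sets form the basis B.
Close under arbitrary unions to get τ_{X×Y}; counting gives |τ_{X×Y}| = 10.


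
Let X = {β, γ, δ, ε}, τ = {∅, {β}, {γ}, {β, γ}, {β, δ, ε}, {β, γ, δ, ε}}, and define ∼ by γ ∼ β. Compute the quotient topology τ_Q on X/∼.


X/∼ = {[β=γ], [δ], [ε]}; |τ_Q| = 3.

Equivalence classes: [β=γ], [δ], [ε].
Quotient map π: X → X/∼ sends β ↦ [β=γ], γ ↦ [β=γ], δ ↦ [δ], ε ↦ [ε].
For each subset V ⊆ X/∼, compute π^{-1}(V) ⊆ X and check whether π^{-1}(V) ∈ τ. V is open in τ_Q iff π^{-1}(V) ∈ τ.
  V = {}: π^{-1}(V) = ∅ ∈ τ ✓.
  V = {[β=γ]}: π^{-1}(V) = {β, γ} ∈ τ ✓.
  V = {[δ]}: π^{-1}(V) = {δ} ∉ τ ✗.
  V = {[β=γ], [δ]}: π^{-1}(V) = {β, γ, δ} ∉ τ ✗.
  V = {[ε]}: π^{-1}(V) = {ε} ∉ τ ✗.
  V = {[β=γ], [ε]}: π^{-1}(V) = {β, γ, ε} ∉ τ ✗.
  V = {[δ], [ε]}: π^{-1}(V) = {δ, ε} ∉ τ ✗.
  V = {[β=γ], [δ], [ε]}: π^{-1}(V) = {β, γ, δ, ε} ∈ τ ✓.
Open sets in the quotient: τ_Q = {{}, {[β=γ]}, {[β=γ], [δ], [ε]}} (3 elements).


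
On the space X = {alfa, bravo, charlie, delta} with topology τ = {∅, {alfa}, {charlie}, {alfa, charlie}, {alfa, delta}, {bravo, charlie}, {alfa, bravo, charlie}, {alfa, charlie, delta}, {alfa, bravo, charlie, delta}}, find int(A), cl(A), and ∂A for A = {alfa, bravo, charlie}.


int(A) = {alfa, bravo, charlie}, cl(A) = {alfa, bravo, charlie, delta}, ∂A = {delta}.

Closed sets in (X, τ) are complements of opens:
  closed(X, τ) = {∅, {bravo}, {delta}, {alfa, delta}, {bravo, charlie}, {bravo, delta}, {alfa, bravo, delta}, {bravo, charlie, delta}, {alfa, bravo, charlie, delta}}.
int(A) = ⋃ {U ∈ τ : U ⊆ A}. Opens contained in A: ∅, {alfa}, {charlie}, {alfa, charlie}, {bravo, charlie}, {alfa, bravo, charlie}.
Taking the union of these: int(A) = {alfa, bravo, charlie}.
cl(A) = ⋂ {C closed : A ⊆ C}. Closed sets containing A: {alfa, bravo, charlie, delta}.
Intersecting these: cl(A) = {alfa, bravo, charlie, delta}.
∂A = cl(A) ∖ int(A) = {alfa, bravo, charlie, delta} ∖ {alfa, bravo, charlie} = {delta}.


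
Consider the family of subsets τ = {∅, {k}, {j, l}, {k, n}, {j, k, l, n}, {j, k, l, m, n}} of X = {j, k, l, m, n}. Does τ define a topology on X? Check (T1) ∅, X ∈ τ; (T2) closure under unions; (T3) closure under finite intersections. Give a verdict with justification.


τ is NOT a topology on X.

Axiom (T1): ∅ ∈ τ? Yes; X ∈ τ? Yes.
Axiom (T2/T3): check pairwise unions and intersections of members of τ.
Counterexample for (T2): {k} ∪ {j, l} = {j, k, l} ∉ τ. Therefore τ is NOT a topology.


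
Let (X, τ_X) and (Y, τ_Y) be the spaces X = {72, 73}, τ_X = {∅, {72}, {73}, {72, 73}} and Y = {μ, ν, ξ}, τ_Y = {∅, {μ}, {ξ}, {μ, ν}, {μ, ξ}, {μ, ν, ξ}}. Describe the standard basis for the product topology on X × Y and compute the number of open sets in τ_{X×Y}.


Basis B = {∅ × ∅, {72} × {μ}, {72} × {ξ}, {73} × {μ}, {73} × {ξ}, {72} × {μ, ν}, {72} × {μ, ξ}, {72, 73} × {μ}, {72, 73} × {ξ}, {73} × {μ, ν}, {73} × {μ, ξ}, {72} × {μ, ν, ξ}, {73} × {μ, ν, ξ}, {72, 73} × {μ, ν}, {72, 73} × {μ, ξ}, {72, 73} × {μ, ν, ξ}}; |τ_{X×Y}| = 36.

Enumerate products U × V with U ∈ τ_X, V ∈ τ_Y (deduplicated):
  ∅ × ∅ = {} (∅)
  {72} × {μ} = {(72,μ)}
  {72} × {ξ} = {(72,ξ)}
  {73} × {μ} = {(73,μ)}
  {73} × {ξ} = {(73,ξ)}
  {72} × {μ, ν} = {(72,μ), (72,ν)}
  {72} × {μ, ξ} = {(72,μ), (72,ξ)}
  {72, 73} × {μ} = {(72,μ), (73,μ)}
  {72, 73} × {ξ} = {(72,ξ), (73,ξ)}
  {73} × {μ, ν} = {(73,μ), (73,ν)}
  {73} × {μ, ξ} = {(73,μ), (73,ξ)}
  {72} × {μ, ν, ξ} = {(72,μ), (72,ν), (72,ξ)}
  {73} × {μ, ν, ξ} = {(73,μ), (73,ν), (73,ξ)}
  {72, 73} × {μ, ν} = {(72,μ), (72,ν), (73,μ), (73,ν)}
  {72, 73} × {μ, ξ} = {(72,μ), (72,ξ), (73,μ), (73,ξ)}
  {72, 73} × {μ, ν, ξ} = {(72,μ), (72,ν), (72,ξ), (73,μ), (73,ν), (73,ξ)}
These 16 distinct sets form the basis B.
Close under arbitrary unions to get τ_{X×Y}; counting gives |τ_{X×Y}| = 36.


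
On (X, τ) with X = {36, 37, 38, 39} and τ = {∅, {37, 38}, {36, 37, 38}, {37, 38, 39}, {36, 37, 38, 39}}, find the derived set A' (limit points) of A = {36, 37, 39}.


A' = {36, 38, 39}

For each x ∈ X, list the open sets U ∈ τ with x ∈ U, then check whether U ∩ (A ∖ {x}) ≠ ∅ for every such U.
  x = 36: opens ∋ x are {36, 37, 38}, {36, 37, 38, 39}; each meets A ∖ {36}, so x IS a limit point.
  x = 37: open {37, 38} ∋ x has {37, 38} ∩ (A ∖ {37}) = ∅, so x is NOT a limit point.
  x = 38: opens ∋ x are {37, 38}, {36, 37, 38}, {37, 38, 39}, {36, 37, 38, 39}; each meets A ∖ {38}, so x IS a limit point.
  x = 39: opens ∋ x are {37, 38, 39}, {36, 37, 38, 39}; each meets A ∖ {39}, so x IS a limit point.
Collecting: A' = {36, 38, 39}.


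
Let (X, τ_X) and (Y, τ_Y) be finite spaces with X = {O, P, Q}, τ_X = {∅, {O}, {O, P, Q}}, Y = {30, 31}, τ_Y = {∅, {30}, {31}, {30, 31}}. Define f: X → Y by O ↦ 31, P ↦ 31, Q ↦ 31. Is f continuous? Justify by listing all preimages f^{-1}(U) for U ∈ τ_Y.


f IS continuous.

Compute f^{-1}(U) for each U ∈ τ_Y:
  U = ∅: f^{-1}(U) = ∅ ∈ τ_X ✓.
  U = {30}: f^{-1}(U) = ∅ ∈ τ_X ✓.
  U = {31}: f^{-1}(U) = {O, P, Q} ∈ τ_X ✓.
  U = {30, 31}: f^{-1}(U) = {O, P, Q} ∈ τ_X ✓.
Every preimage lies in τ_X, so f IS continuous.


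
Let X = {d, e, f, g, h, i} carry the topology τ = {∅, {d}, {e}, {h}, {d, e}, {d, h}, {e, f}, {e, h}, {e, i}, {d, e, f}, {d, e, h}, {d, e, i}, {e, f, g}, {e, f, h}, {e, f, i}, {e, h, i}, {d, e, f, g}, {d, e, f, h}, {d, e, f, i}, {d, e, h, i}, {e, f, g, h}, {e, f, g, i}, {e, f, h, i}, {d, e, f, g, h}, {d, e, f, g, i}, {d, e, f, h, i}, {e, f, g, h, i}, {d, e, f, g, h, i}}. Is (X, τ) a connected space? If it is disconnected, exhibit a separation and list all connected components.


(X, τ) is disconnected; components = [{d}, {h}, {e, f, g, i}].

Find clopen sets (U ∈ τ with X ∖ U ∈ τ):
  U = ∅, X ∖ U = {d, e, f, g, h, i} — both open, so U is clopen.
  U = {d}, X ∖ U = {e, f, g, h, i} — both open, so U is clopen.
  U = {h}, X ∖ U = {d, e, f, g, i} — both open, so U is clopen.
  U = {d, h}, X ∖ U = {e, f, g, i} — both open, so U is clopen.
  U = {e, f, g, i}, X ∖ U = {d, h} — both open, so U is clopen.
  U = {d, e, f, g, i}, X ∖ U = {h} — both open, so U is clopen.
  U = {e, f, g, h, i}, X ∖ U = {d} — both open, so U is clopen.
  U = {d, e, f, g, h, i}, X ∖ U = ∅ — both open, so U is clopen.
Nontrivial clopen(s) exist: e.g. {h}. So (X, τ) is disconnected.
Compute connected components by grouping points that agree on all clopens:
  component: {d}
  component: {h}
  component: {e, f, g, i}


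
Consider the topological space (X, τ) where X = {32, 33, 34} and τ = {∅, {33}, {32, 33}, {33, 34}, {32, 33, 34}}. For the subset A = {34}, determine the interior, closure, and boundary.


int(A) = ∅, cl(A) = {34}, ∂A = {34}.

Closed sets in (X, τ) are complements of opens:
  closed(X, τ) = {∅, {32}, {34}, {32, 34}, {32, 33, 34}}.
int(A) = ⋃ {U ∈ τ : U ⊆ A}. Opens contained in A: ∅.
Taking the union of these: int(A) = ∅.
cl(A) = ⋂ {C closed : A ⊆ C}. Closed sets containing A: {34}, {32, 34}, {32, 33, 34}.
Intersecting these: cl(A) = {34}.
∂A = cl(A) ∖ int(A) = {34} ∖ ∅ = {34}.


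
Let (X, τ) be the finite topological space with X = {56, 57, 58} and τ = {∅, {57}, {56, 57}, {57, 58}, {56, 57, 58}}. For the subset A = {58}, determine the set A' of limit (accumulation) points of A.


A' = ∅

For each x ∈ X, list the open sets U ∈ τ with x ∈ U, then check whether U ∩ (A ∖ {x}) ≠ ∅ for every such U.
  x = 56: open {56, 57} ∋ x has {56, 57} ∩ (A ∖ {56}) = ∅, so x is NOT a limit point.
  x = 57: open {57} ∋ x has {57} ∩ (A ∖ {57}) = ∅, so x is NOT a limit point.
  x = 58: open {57, 58} ∋ x has {57, 58} ∩ (A ∖ {58}) = ∅, so x is NOT a limit point.
Collecting: A' = ∅.


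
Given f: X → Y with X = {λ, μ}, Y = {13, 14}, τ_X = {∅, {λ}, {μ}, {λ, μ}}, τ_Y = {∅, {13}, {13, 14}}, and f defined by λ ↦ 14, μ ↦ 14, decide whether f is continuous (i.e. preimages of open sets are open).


f IS continuous.

Compute f^{-1}(U) for each U ∈ τ_Y:
  U = ∅: f^{-1}(U) = ∅ ∈ τ_X ✓.
  U = {13}: f^{-1}(U) = ∅ ∈ τ_X ✓.
  U = {13, 14}: f^{-1}(U) = {λ, μ} ∈ τ_X ✓.
Every preimage lies in τ_X, so f IS continuous.


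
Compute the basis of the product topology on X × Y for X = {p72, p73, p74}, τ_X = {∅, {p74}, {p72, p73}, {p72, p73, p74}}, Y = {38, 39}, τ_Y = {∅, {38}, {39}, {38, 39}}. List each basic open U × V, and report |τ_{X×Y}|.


Basis B = {∅ × ∅, {p74} × {38}, {p74} × {39}, {p72, p73} × {38}, {p72, p73} × {39}, {p74} × {38, 39}, {p72, p73, p74} × {38}, {p72, p73, p74} × {39}, {p72, p73} × {38, 39}, {p72, p73, p74} × {38, 39}}; |τ_{X×Y}| = 16.

Enumerate products U × V with U ∈ τ_X, V ∈ τ_Y (deduplicated):
  ∅ × ∅ = {} (∅)
  {p74} × {38} = {(p74,38)}
  {p74} × {39} = {(p74,39)}
  {p72, p73} × {38} = {(p72,38), (p73,38)}
  {p72, p73} × {39} = {(p72,39), (p73,39)}
  {p74} × {38, 39} = {(p74,38), (p74,39)}
  {p72, p73, p74} × {38} = {(p72,38), (p73,38), (p74,38)}
  {p72, p73, p74} × {39} = {(p72,39), (p73,39), (p74,39)}
  {p72, p73} × {38, 39} = {(p72,38), (p72,39), (p73,38), (p73,39)}
  {p72, p73, p74} × {38, 39} = {(p72,38), (p72,39), (p73,38), (p73,39), (p74,38), (p74,39)}
These 10 distinct sets form the basis B.
Close under arbitrary unions to get τ_{X×Y}; counting gives |τ_{X×Y}| = 16.


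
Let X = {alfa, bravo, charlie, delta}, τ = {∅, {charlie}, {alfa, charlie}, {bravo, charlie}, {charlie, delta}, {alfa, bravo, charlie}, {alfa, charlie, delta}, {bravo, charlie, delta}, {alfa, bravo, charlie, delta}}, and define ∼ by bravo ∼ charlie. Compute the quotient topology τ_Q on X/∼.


X/∼ = {[alfa], [bravo=charlie], [delta]}; |τ_Q| = 5.

Equivalence classes: [alfa], [bravo=charlie], [delta].
Quotient map π: X → X/∼ sends alfa ↦ [alfa], bravo ↦ [bravo=charlie], charlie ↦ [bravo=charlie], delta ↦ [delta].
For each subset V ⊆ X/∼, compute π^{-1}(V) ⊆ X and check whether π^{-1}(V) ∈ τ. V is open in τ_Q iff π^{-1}(V) ∈ τ.
  V = {}: π^{-1}(V) = ∅ ∈ τ ✓.
  V = {[alfa]}: π^{-1}(V) = {alfa} ∉ τ ✗.
  V = {[bravo=charlie]}: π^{-1}(V) = {bravo, charlie} ∈ τ ✓.
  V = {[alfa], [bravo=charlie]}: π^{-1}(V) = {alfa, bravo, charlie} ∈ τ ✓.
  V = {[delta]}: π^{-1}(V) = {delta} ∉ τ ✗.
  V = {[alfa], [delta]}: π^{-1}(V) = {alfa, delta} ∉ τ ✗.
  V = {[bravo=charlie], [delta]}: π^{-1}(V) = {bravo, charlie, delta} ∈ τ ✓.
  V = {[alfa], [bravo=charlie], [delta]}: π^{-1}(V) = {alfa, bravo, charlie, delta} ∈ τ ✓.
Open sets in the quotient: τ_Q = {{}, {[bravo=charlie]}, {[alfa], [bravo=charlie]}, {[bravo=charlie], [delta]}, {[alfa], [bravo=charlie], [delta]}} (5 elements).


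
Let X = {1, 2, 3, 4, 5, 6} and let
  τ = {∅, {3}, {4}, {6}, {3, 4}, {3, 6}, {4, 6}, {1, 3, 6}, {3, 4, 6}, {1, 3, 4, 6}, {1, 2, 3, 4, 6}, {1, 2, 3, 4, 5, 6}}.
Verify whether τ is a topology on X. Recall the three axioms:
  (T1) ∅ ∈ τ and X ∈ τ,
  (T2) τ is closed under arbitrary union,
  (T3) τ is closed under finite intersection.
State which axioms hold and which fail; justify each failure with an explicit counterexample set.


τ IS a topology on X.

Axiom (T1): ∅ ∈ τ? Yes; X ∈ τ? Yes.
Axiom (T2/T3): check pairwise unions and intersections of members of τ.
All pairwise intersections and unions checked — each lies in τ. Therefore τ satisfies (T1), (T2), (T3): it IS a topology on X.


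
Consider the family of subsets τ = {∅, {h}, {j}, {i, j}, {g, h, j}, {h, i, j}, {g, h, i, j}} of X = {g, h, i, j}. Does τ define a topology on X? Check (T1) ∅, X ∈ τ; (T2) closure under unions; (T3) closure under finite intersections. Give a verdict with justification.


τ is NOT a topology on X.

Axiom (T1): ∅ ∈ τ? Yes; X ∈ τ? Yes.
Axiom (T2/T3): check pairwise unions and intersections of members of τ.
Counterexample for (T2): {h} ∪ {j} = {h, j} ∉ τ. Therefore τ is NOT a topology.
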